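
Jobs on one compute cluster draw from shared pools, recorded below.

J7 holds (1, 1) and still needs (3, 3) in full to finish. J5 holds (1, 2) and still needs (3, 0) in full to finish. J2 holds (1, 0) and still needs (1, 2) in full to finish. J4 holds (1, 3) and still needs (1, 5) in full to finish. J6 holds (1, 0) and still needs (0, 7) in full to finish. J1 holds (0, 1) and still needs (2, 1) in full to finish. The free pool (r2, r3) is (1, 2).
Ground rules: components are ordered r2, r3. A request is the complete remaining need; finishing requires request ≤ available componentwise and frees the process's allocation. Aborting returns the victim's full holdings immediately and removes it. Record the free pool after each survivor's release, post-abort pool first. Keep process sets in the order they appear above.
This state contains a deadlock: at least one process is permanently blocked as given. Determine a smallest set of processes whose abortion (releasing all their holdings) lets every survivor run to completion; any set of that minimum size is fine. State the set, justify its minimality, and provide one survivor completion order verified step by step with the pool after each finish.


Minimum abort set: J7.
Key observation: the deadlocked J5 becomes finishable only because J7 released (1, 1); it completes at step 2 below.
No smaller set exists: with zero aborts the deadlock remains.
One survivor order: J2, J5, J1, J4, J6. Check, step by step (post-abort pool first):
  pool = (2, 3)
  J2 needs (1, 2) <= (2, 3) -> finishes; pool += (1, 0) = (3, 3)
  J5 needs (3, 0) <= (3, 3) -> finishes; pool += (1, 2) = (4, 5)
  J1 needs (2, 1) <= (4, 5) -> finishes; pool += (0, 1) = (4, 6)
  J4 needs (1, 5) <= (4, 6) -> finishes; pool += (1, 3) = (5, 9)
  J6 needs (0, 7) <= (5, 9) -> finishes; pool += (1, 0) = (6, 9)


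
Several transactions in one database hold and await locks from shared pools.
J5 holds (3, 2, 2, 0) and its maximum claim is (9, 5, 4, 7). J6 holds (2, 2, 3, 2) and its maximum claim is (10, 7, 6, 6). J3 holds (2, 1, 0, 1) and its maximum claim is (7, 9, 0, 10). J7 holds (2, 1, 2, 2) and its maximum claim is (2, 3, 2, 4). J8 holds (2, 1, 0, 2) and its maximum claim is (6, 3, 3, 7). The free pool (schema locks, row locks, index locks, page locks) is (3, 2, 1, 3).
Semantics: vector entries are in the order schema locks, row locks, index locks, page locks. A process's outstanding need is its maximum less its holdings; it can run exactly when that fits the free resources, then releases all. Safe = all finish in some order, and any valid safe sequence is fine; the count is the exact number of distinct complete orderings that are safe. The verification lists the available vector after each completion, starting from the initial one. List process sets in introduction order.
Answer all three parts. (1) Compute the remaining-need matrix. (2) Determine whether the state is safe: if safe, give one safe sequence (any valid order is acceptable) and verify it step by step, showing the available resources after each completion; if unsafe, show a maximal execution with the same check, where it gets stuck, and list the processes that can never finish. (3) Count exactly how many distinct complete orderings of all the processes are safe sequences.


(1) Outstanding need per process (order schema locks, row locks, index locks, page locks):
  J5: (6, 3, 2, 7)
  J6: (8, 5, 3, 4)
  J3: (5, 8, 0, 9)
  J7: (0, 2, 0, 2)
  J8: (4, 2, 3, 5)
(2) SAFE, for example via the order J7, J8, J5, J6, J3.
Key observation: J7 is the earliest step where a requested resource binds exactly: need (0, 2, 0, 2), pool (3, 2, 1, 3) at its turn.
Verifying each step:
  pool = (3, 2, 1, 3)
  run J7 (needs (0, 2, 0, 2), free (3, 2, 1, 3)); after release of (2, 1, 2, 2) the pool is (5, 3, 3, 5)
  run J8 (needs (4, 2, 3, 5), free (5, 3, 3, 5)); after release of (2, 1, 0, 2) the pool is (7, 4, 3, 7)
  run J5 (needs (6, 3, 2, 7), free (7, 4, 3, 7)); after release of (3, 2, 2, 0) the pool is (10, 6, 5, 7)
  run J6 (needs (8, 5, 3, 4), free (10, 6, 5, 7)); after release of (2, 2, 3, 2) the pool is (12, 8, 8, 9)
  run J3 (needs (5, 8, 0, 9), free (12, 8, 8, 9)); after release of (2, 1, 0, 1) the pool is (14, 9, 8, 10)
(3) Precisely 1 of the possible complete orderings is a safe sequence.


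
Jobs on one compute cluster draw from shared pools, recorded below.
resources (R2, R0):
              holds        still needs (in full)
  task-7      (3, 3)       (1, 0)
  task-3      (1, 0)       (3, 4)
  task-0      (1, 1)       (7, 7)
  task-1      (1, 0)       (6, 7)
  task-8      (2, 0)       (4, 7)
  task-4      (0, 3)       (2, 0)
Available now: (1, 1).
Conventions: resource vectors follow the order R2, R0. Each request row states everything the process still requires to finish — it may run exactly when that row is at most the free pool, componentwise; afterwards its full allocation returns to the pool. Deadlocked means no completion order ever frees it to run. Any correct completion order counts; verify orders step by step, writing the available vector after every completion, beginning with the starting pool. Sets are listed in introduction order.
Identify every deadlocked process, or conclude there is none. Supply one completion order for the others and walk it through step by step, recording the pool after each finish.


Nothing here is deadlocked.
Key observation: the pool covers task-7 at once, and every later process fits after earlier releases.
One completion order for the rest: task-7, task-3, task-4, task-8, task-0, task-1. Check, step by step:
  pool = (1, 1)
  run task-7 (needs (1, 0), free (1, 1)); after release of (3, 3) the pool is (4, 4)
  run task-3 (needs (3, 4), free (4, 4)); after release of (1, 0) the pool is (5, 4)
  run task-4 (needs (2, 0), free (5, 4)); after release of (0, 3) the pool is (5, 7)
  run task-8 (needs (4, 7), free (5, 7)); after release of (2, 0) the pool is (7, 7)
  run task-0 (needs (7, 7), free (7, 7)); after release of (1, 1) the pool is (8, 8)
  run task-1 (needs (6, 7), free (8, 8)); after release of (1, 0) the pool is (9, 8)


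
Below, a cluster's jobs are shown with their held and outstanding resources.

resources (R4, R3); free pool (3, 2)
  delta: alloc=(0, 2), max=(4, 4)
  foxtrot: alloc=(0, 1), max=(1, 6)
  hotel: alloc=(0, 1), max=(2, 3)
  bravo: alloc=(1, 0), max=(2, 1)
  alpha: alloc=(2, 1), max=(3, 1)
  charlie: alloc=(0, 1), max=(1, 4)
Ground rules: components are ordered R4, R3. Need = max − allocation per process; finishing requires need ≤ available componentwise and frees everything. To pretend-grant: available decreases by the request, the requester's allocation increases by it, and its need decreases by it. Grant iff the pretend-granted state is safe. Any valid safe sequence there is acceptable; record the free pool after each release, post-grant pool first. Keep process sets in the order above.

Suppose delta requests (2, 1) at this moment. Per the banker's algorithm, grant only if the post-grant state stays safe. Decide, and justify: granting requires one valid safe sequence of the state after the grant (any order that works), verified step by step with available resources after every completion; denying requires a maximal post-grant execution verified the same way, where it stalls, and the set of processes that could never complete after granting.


GRANT. The post-grant state is safe; one safe sequence: alpha, hotel, bravo, delta, foxtrot, charlie.
Key observation: granting shrinks the pool to (1, 1), yet alpha still fits and the chain goes through.
Check on the post-grant state, step by step:
  pool = (1, 1)
  run alpha (needs (1, 0), free (1, 1)); after release of (2, 1) the pool is (3, 2)
  run hotel (needs (2, 2), free (3, 2)); after release of (0, 1) the pool is (3, 3)
  run bravo (needs (1, 1), free (3, 3)); after release of (1, 0) the pool is (4, 3)
  run delta (needs (2, 1), free (4, 3)); after release of (2, 3) the pool is (6, 6)
  run foxtrot (needs (1, 5), free (6, 6)); after release of (0, 1) the pool is (6, 7)
  run charlie (needs (1, 3), free (6, 7)); after release of (0, 1) the pool is (6, 8)


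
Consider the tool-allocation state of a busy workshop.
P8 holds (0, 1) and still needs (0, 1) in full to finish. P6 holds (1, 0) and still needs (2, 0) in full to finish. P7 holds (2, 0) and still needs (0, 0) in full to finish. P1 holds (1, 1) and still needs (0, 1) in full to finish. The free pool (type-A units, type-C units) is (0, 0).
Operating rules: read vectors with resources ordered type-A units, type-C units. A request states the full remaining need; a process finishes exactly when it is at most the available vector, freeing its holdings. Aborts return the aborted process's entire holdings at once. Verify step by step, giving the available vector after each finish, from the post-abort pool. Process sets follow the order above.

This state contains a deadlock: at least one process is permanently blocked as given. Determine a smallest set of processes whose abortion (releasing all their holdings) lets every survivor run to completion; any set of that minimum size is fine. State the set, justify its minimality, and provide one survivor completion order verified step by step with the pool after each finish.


Abort P8.
Key observation: the returned (0, 1) from P8 is what brings P1 — unrunnable before, under any order — into play at step 1.
No smaller set exists: with zero aborts the deadlock remains.
The survivors complete as P1, P7, P6. Check, step by step (starting from the post-abort pool):
  pool = (0, 1)
  P1: need (0, 1) fits (0, 1); releases (1, 1), pool now (1, 2)
  P7: need (0, 0) fits (1, 2); releases (2, 0), pool now (3, 2)
  P6: need (2, 0) fits (3, 2); releases (1, 0), pool now (4, 2)


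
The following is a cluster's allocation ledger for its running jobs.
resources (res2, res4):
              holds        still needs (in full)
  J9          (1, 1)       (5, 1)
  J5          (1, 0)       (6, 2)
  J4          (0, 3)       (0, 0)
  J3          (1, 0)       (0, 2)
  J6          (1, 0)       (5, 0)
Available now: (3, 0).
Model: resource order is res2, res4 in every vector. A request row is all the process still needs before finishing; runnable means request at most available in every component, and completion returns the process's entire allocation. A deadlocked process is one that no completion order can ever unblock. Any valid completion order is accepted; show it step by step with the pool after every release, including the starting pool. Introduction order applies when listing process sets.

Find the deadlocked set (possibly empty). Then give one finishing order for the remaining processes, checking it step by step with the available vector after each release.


Deadlocked set: J9, J5 and J6.
Key observation: after J4, J3 complete, (4, 3) is the best the pool ever gets, yet each leftover process wants more res2.
A valid finishing order for the others: J4, J3. Check, step by step:
  pool = (3, 0)
  J4 needs (0, 0) <= (3, 0) -> finishes; pool += (0, 3) = (3, 3)
  J3 needs (0, 2) <= (3, 3) -> finishes; pool += (1, 0) = (4, 3)
The stuck group stays short no matter what:
  J9 cannot run: need (5, 1) vs free (4, 3) (insufficient res2)
  J5 cannot run: need (6, 2) vs free (4, 3) (insufficient res2)
  J6 cannot run: need (5, 0) vs free (4, 3) (insufficient res2)


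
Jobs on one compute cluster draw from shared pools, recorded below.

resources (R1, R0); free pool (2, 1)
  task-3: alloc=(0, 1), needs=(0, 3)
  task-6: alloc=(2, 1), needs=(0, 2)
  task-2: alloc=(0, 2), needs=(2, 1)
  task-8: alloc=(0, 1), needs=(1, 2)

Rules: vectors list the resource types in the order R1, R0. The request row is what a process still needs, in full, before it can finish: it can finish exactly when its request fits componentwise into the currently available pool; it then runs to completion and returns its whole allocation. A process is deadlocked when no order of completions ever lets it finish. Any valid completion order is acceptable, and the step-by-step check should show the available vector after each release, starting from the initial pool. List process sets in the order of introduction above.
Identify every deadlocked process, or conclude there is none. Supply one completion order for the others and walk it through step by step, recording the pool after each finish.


Nothing here is deadlocked.
Key observation: task-2 fits the free pool immediately, and its release cascades until everyone finishes.
One completion order for the rest: task-2, task-6, task-8, task-3. Walking it through:
  pool = (2, 1)
  run task-2 (needs (2, 1), free (2, 1)); after release of (0, 2) the pool is (2, 3)
  run task-6 (needs (0, 2), free (2, 3)); after release of (2, 1) the pool is (4, 4)
  run task-8 (needs (1, 2), free (4, 4)); after release of (0, 1) the pool is (4, 5)
  run task-3 (needs (0, 3), free (4, 5)); after release of (0, 1) the pool is (4, 6)


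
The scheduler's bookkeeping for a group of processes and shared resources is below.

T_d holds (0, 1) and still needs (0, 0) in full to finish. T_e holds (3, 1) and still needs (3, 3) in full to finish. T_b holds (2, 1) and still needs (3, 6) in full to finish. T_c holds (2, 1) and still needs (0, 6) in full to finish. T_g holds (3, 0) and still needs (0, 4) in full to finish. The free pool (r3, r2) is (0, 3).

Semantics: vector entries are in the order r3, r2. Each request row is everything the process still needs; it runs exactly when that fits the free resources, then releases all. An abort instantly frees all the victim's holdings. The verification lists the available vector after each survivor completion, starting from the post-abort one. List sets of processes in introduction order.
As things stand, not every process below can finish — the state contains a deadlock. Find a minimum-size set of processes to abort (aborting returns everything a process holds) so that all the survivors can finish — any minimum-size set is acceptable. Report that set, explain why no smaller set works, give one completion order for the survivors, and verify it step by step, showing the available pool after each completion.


The answer: abort T_c.
Key observation: T_b could never have finished before the abort; with (2, 1) returned by T_c, it fits at step 4.
Why nothing smaller works: aborting no one leaves the state deadlocked as given.
Survivors finish in the order: T_g, T_d, T_e, T_b. Step-by-step check (pool after the aborts first):
  pool = (2, 4)
  run T_g (needs (0, 4), free (2, 4)); after release of (3, 0) the pool is (5, 4)
  run T_d (needs (0, 0), free (5, 4)); after release of (0, 1) the pool is (5, 5)
  run T_e (needs (3, 3), free (5, 5)); after release of (3, 1) the pool is (8, 6)
  run T_b (needs (3, 6), free (8, 6)); after release of (2, 1) the pool is (10, 7)


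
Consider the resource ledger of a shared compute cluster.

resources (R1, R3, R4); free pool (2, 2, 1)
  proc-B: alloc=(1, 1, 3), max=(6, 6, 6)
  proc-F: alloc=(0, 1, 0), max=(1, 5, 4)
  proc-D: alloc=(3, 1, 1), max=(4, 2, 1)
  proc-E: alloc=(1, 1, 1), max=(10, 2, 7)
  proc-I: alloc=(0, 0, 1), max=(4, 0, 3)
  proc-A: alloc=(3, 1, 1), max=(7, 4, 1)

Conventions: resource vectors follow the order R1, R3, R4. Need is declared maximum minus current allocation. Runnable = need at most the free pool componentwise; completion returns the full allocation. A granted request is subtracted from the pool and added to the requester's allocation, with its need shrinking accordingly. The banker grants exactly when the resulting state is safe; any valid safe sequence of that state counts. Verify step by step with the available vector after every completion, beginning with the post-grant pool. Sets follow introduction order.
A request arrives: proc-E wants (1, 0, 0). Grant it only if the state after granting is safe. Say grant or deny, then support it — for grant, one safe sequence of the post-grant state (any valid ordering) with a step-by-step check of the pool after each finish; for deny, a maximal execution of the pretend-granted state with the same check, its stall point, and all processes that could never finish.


GRANT. The post-grant state is safe; one safe sequence: proc-D, proc-I, proc-A, proc-F, proc-B, proc-E.
Key observation: granting shrinks the pool to (1, 2, 1), yet proc-D still fits and the chain goes through.
Check on the post-grant state, step by step:
  pool = (1, 2, 1)
  run proc-D (needs (1, 1, 0), free (1, 2, 1)); after release of (3, 1, 1) the pool is (4, 3, 2)
  run proc-I (needs (4, 0, 2), free (4, 3, 2)); after release of (0, 0, 1) the pool is (4, 3, 3)
  run proc-A (needs (4, 3, 0), free (4, 3, 3)); after release of (3, 1, 1) the pool is (7, 4, 4)
  run proc-F (needs (1, 4, 4), free (7, 4, 4)); after release of (0, 1, 0) the pool is (7, 5, 4)
  run proc-B (needs (5, 5, 3), free (7, 5, 4)); after release of (1, 1, 3) the pool is (8, 6, 7)
  run proc-E (needs (8, 1, 6), free (8, 6, 7)); after release of (2, 1, 1) the pool is (10, 7, 8)


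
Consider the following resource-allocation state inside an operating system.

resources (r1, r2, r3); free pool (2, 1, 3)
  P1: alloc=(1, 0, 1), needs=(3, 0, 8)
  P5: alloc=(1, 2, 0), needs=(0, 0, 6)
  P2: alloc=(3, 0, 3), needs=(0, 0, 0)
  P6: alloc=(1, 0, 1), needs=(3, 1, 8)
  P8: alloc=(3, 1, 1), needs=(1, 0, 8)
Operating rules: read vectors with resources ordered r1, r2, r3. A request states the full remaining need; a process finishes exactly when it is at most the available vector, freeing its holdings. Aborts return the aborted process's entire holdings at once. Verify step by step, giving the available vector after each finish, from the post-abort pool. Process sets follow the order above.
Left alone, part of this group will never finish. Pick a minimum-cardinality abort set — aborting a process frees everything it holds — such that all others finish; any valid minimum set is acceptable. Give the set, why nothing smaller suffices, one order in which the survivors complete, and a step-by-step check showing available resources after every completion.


Abort P1 and P6.
Key observation: before aborting P1 and P6, P8 was permanently blocked — no order could ever run it; afterwards it completes at step 3.
No one abort is enough; case by case: P1 alone leaves P6 blocked (short on r3); P5 alone leaves P1 blocked (short on r3); P2 alone leaves P1 blocked (short on r3); P6 alone leaves P1 blocked (short on r3); P8 alone leaves P1 blocked (short on r3).
Survivors finish in the order: P2, P5, P8. Step-by-step check (pool after the aborts first):
  pool = (4, 1, 5)
  P2 needs (0, 0, 0) <= (4, 1, 5) -> finishes; pool += (3, 0, 3) = (7, 1, 8)
  P5 needs (0, 0, 6) <= (7, 1, 8) -> finishes; pool += (1, 2, 0) = (8, 3, 8)
  P8 needs (1, 0, 8) <= (8, 3, 8) -> finishes; pool += (3, 1, 1) = (11, 4, 9)


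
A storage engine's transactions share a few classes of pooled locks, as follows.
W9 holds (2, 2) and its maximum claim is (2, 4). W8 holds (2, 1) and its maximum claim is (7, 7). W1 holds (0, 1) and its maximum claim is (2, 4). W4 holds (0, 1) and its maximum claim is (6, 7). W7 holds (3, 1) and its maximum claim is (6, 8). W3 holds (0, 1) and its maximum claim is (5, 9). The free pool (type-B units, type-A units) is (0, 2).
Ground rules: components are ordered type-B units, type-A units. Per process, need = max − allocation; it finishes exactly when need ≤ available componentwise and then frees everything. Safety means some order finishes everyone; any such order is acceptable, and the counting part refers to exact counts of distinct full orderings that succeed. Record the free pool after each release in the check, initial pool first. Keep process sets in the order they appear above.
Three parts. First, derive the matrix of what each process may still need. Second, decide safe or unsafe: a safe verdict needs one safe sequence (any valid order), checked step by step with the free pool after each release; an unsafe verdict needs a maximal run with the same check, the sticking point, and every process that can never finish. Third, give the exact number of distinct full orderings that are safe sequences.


(1) Outstanding need per process (order type-B units, type-A units):
  W9: (0, 2)
  W8: (5, 6)
  W1: (2, 3)
  W4: (6, 6)
  W7: (3, 7)
  W3: (5, 8)
(2) The state is UNSAFE.
Key observation: once W9, W1 finish, the pool peaks at (2, 5) — and every remaining process still needs more type-B units than that.
Going as far as possible: W9, W1; after that, nothing fits. Walking it through:
  pool = (0, 2)
  W9 needs (0, 2) <= (0, 2) -> finishes; pool += (2, 2) = (2, 4)
  W1 needs (2, 3) <= (2, 4) -> finishes; pool += (0, 1) = (2, 5)
  blocked: W8 wants (5, 6), pool (2, 5) — not enough type-B units and type-A units
  blocked: W4 wants (6, 6), pool (2, 5) — not enough type-B units and type-A units
  blocked: W7 wants (3, 7), pool (2, 5) — not enough type-B units and type-A units
  blocked: W3 wants (5, 8), pool (2, 5) — not enough type-B units and type-A units
Processes that can never finish: W8, W4, W7 and W3.
(3) Exactly 0 of the possible complete orderings are safe sequences.


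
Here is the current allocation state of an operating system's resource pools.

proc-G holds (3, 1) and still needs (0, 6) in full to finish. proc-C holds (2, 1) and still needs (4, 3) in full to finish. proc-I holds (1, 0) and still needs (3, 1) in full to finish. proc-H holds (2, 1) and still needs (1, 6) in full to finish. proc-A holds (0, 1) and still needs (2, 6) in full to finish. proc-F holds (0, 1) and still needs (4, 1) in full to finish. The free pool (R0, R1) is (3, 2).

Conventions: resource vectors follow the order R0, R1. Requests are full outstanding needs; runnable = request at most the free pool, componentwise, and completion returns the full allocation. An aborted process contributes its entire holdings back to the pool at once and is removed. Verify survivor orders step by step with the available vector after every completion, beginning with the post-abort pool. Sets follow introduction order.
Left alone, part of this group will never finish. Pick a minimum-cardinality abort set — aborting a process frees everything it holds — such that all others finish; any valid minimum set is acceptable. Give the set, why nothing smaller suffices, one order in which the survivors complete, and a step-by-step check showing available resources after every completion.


The answer: abort proc-H and proc-A.
Key observation: proc-G could never have finished before the abort; with (2, 2) returned by proc-H and proc-A, it fits at step 4.
Minimality, checking each single-abort alternative: proc-G alone leaves proc-H blocked (short on R1); proc-C alone leaves proc-G blocked (short on R1); proc-I alone leaves proc-G blocked (short on R1); proc-H alone leaves proc-G blocked (short on R1); proc-A alone leaves proc-G blocked (short on R1); proc-F alone leaves proc-G blocked (short on R1).
The survivors complete as proc-I, proc-C, proc-F, proc-G. Walking it through (starting from the post-abort pool):
  pool = (5, 4)
  run proc-I (needs (3, 1), free (5, 4)); after release of (1, 0) the pool is (6, 4)
  run proc-C (needs (4, 3), free (6, 4)); after release of (2, 1) the pool is (8, 5)
  run proc-F (needs (4, 1), free (8, 5)); after release of (0, 1) the pool is (8, 6)
  run proc-G (needs (0, 6), free (8, 6)); after release of (3, 1) the pool is (11, 7)


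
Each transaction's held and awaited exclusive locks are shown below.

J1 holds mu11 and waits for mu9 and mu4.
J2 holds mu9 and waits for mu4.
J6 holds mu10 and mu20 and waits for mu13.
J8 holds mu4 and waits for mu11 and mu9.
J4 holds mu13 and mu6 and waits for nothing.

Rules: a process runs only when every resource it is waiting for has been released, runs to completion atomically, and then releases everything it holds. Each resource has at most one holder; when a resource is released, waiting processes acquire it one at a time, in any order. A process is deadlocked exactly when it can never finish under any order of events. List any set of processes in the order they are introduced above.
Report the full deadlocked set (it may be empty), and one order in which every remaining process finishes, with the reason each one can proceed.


Deadlocked: J1, J2 and J8.
Key observation: the wait chain closes on itself along J1 -> J2 -> J8 -> J1; no other process is dragged down with it.
The rest can finish in the order J4, J6.
Check, step by step:
  J4 waits on nothing -> runs at once and releases mu13 and mu6
  run J6 (all its waits — mu13 — are resolved); releases mu10 and mu20


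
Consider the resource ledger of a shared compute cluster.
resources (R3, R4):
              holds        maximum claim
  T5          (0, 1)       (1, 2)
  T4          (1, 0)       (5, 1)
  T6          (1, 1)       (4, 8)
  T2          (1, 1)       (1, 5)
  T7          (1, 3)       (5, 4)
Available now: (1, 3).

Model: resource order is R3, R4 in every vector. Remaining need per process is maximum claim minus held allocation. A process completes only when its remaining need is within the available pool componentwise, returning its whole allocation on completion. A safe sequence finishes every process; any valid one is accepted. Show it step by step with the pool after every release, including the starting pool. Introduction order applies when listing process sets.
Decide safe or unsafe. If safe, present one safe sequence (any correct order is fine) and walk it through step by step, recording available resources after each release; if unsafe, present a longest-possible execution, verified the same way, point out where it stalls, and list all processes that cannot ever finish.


UNSAFE.
Key observation: no order helps: past T5, T2, the free pool tops out at (2, 5), below what each blocked process needs in R3.
The run T5, T2 cannot be extended any further. Verifying each step:
  pool = (1, 3)
  T5 needs (1, 1) <= (1, 3) -> finishes; pool += (0, 1) = (1, 4)
  T2 needs (0, 4) <= (1, 4) -> finishes; pool += (1, 1) = (2, 5)
  T4 still needs (4, 1) but only (2, 5) is free — short on R3
  T6 still needs (3, 7) but only (2, 5) is free — short on R3 and R4
  T7 still needs (4, 1) but only (2, 5) is free — short on R3
Permanently blocked: T4, T6 and T7.


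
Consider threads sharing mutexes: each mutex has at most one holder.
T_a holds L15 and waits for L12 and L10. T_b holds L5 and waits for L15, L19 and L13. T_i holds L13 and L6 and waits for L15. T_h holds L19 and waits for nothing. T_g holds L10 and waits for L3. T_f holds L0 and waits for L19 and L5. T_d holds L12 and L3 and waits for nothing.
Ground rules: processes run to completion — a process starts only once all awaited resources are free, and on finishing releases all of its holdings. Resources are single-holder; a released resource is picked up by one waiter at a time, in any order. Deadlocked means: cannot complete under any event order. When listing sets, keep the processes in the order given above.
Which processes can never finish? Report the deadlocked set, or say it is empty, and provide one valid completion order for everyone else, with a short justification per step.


The deadlocked set is empty.
Key observation: no waiting chain loops back on itself — every chain ends at a process that waits on nothing, so everyone eventually runs.
One completion order for the rest: T_h, T_d, T_g, T_a, T_i, T_b, T_f.
Verifying each step:
  T_h waits on nothing -> runs at once and releases L19
  T_d waits on nothing -> runs at once and releases L12 and L3
  run T_g (all its waits — L3 — are resolved); releases L10
  run T_a (all its waits — L12 and L10 — are resolved); releases L15
  run T_i (all its waits — L15 — are resolved); releases L13 and L6
  run T_b (all its waits — L15, L19 and L13 — are resolved); releases L5
  run T_f (all its waits — L19 and L5 — are resolved); releases L0


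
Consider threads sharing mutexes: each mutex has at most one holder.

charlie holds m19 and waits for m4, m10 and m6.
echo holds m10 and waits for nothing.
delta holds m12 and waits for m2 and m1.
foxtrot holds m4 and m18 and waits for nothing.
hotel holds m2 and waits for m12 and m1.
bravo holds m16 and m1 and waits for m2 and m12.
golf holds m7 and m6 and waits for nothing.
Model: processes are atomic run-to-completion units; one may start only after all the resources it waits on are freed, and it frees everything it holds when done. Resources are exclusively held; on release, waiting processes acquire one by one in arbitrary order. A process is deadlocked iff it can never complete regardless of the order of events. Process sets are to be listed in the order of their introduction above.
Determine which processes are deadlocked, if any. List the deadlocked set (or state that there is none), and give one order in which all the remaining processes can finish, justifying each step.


Deadlocked: delta, hotel and bravo.
Key observation: nobody on the ring delta -> hotel -> delta can start until another member finishes, which never happens; bravo is caught in further circular waits.
The rest can finish in the order foxtrot, golf, echo, charlie.
Verifying each step:
  foxtrot: no waits; runs immediately, freeing m4 and m18
  golf: no waits; runs immediately, freeing m7 and m6
  echo: no waits; runs immediately, freeing m10
  charlie waits on m4, m10 and m6 — all released -> runs and releases m19


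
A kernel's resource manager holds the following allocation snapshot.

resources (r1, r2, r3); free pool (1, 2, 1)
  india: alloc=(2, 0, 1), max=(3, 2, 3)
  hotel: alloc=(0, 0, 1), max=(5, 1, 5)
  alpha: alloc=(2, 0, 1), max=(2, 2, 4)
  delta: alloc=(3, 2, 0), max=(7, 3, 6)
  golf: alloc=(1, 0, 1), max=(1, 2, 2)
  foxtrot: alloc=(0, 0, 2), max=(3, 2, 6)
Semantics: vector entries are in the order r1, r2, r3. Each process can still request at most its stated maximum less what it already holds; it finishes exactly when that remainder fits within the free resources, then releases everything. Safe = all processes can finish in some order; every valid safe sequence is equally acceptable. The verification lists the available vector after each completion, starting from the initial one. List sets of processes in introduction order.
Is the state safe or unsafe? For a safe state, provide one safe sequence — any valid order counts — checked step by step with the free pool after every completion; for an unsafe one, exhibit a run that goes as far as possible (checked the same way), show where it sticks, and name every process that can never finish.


SAFE. One safe sequence: golf, india, alpha, foxtrot, hotel, delta.
Key observation: the order's first zero-slack moment is golf ((0, 2, 1) needed, (1, 2, 1) free — a requested resource with nothing to spare).
Step-by-step check:
  pool = (1, 2, 1)
  run golf (needs (0, 2, 1), free (1, 2, 1)); after release of (1, 0, 1) the pool is (2, 2, 2)
  run india (needs (1, 2, 2), free (2, 2, 2)); after release of (2, 0, 1) the pool is (4, 2, 3)
  run alpha (needs (0, 2, 3), free (4, 2, 3)); after release of (2, 0, 1) the pool is (6, 2, 4)
  run foxtrot (needs (3, 2, 4), free (6, 2, 4)); after release of (0, 0, 2) the pool is (6, 2, 6)
  run hotel (needs (5, 1, 4), free (6, 2, 6)); after release of (0, 0, 1) the pool is (6, 2, 7)
  run delta (needs (4, 1, 6), free (6, 2, 7)); after release of (3, 2, 0) the pool is (9, 4, 7)


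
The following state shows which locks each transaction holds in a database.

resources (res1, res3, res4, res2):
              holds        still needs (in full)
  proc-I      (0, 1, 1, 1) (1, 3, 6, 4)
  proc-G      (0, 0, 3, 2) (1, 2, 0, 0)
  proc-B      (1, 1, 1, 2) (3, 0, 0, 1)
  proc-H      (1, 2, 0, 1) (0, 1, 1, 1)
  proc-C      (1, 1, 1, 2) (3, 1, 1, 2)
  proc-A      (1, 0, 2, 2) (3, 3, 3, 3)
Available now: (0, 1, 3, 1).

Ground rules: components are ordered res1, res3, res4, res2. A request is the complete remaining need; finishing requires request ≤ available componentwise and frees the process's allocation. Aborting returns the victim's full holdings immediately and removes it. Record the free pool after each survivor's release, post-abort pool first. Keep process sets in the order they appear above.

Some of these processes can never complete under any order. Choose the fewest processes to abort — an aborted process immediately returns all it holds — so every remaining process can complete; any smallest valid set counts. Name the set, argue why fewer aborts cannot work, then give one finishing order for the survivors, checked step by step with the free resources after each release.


The answer: abort proc-B and proc-C.
Key observation: proc-A had no path to completion before; after the abort of proc-B and proc-C ((2, 2, 2, 4) returned), step 3 is where it fits.
No one abort is enough; case by case: proc-I alone leaves proc-B blocked (short on res1); proc-G alone leaves proc-B blocked (short on res1); proc-B alone leaves proc-C blocked (short on res1); proc-H alone leaves proc-B blocked (short on res1); proc-C alone leaves proc-B blocked (short on res1); proc-A alone leaves proc-B blocked (short on res1).
One survivor order: proc-G, proc-H, proc-A, proc-I. Walking it through (post-abort pool first):
  pool = (2, 3, 5, 5)
  proc-G needs (1, 2, 0, 0) <= (2, 3, 5, 5) -> finishes; pool += (0, 0, 3, 2) = (2, 3, 8, 7)
  proc-H needs (0, 1, 1, 1) <= (2, 3, 8, 7) -> finishes; pool += (1, 2, 0, 1) = (3, 5, 8, 8)
  proc-A needs (3, 3, 3, 3) <= (3, 5, 8, 8) -> finishes; pool += (1, 0, 2, 2) = (4, 5, 10, 10)
  proc-I needs (1, 3, 6, 4) <= (4, 5, 10, 10) -> finishes; pool += (0, 1, 1, 1) = (4, 6, 11, 11)


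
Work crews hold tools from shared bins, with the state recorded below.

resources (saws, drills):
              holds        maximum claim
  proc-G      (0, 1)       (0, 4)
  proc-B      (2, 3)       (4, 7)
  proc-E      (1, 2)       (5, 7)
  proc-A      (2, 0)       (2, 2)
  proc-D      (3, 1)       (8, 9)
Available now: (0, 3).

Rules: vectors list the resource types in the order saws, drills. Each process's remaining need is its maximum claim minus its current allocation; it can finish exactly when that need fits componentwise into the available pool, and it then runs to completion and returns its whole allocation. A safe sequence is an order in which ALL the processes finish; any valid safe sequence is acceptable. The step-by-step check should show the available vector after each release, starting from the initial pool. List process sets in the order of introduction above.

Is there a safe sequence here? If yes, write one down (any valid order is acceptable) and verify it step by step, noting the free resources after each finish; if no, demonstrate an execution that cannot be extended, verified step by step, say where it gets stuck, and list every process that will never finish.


SAFE. One safe sequence: proc-A, proc-G, proc-B, proc-E, proc-D.
Key observation: proc-G is the earliest step where a requested resource binds exactly: need (0, 3), pool (2, 3) at its turn.
Verifying each step:
  pool = (0, 3)
  run proc-A (needs (0, 2), free (0, 3)); after release of (2, 0) the pool is (2, 3)
  run proc-G (needs (0, 3), free (2, 3)); after release of (0, 1) the pool is (2, 4)
  run proc-B (needs (2, 4), free (2, 4)); after release of (2, 3) the pool is (4, 7)
  run proc-E (needs (4, 5), free (4, 7)); after release of (1, 2) the pool is (5, 9)
  run proc-D (needs (5, 8), free (5, 9)); after release of (3, 1) the pool is (8, 10)


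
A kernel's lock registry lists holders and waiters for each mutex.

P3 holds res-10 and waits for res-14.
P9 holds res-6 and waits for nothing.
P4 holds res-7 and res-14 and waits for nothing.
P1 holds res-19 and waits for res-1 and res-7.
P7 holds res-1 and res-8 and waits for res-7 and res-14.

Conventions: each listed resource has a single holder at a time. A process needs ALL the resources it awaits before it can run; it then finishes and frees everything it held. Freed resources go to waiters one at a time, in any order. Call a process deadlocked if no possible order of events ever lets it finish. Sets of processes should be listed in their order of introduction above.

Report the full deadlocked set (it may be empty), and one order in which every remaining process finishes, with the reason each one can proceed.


Nothing here is deadlocked.
Key observation: all waits point, directly or indirectly, at processes that can finish, so nothing is permanently blocked.
One completion order for the rest: P4, P7, P1, P9, P3.
Check, step by step:
  run P4 (it waits on nothing); releases res-7 and res-14
  P7: everything it awaited (res-7 and res-14) is free; runs, freeing res-1 and res-8
  P1: everything it awaited (res-1 and res-7) is free; runs, freeing res-19
  run P9 (it waits on nothing); releases res-6
  P3: everything it awaited (res-14) is free; runs, freeing res-10


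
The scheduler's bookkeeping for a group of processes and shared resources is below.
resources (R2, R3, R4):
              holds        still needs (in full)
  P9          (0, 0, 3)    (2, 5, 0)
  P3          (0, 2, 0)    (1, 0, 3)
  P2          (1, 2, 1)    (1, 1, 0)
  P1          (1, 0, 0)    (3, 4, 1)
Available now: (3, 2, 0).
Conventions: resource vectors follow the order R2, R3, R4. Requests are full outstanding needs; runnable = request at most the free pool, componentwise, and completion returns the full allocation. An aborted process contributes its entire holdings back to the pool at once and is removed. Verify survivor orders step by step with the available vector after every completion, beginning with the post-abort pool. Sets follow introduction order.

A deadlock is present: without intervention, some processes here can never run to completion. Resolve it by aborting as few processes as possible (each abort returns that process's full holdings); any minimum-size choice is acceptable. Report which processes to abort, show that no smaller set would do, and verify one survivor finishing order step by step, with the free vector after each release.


Minimum abort set: P3.
Key observation: the deadlocked P9 becomes finishable only because P3 released (0, 2, 0); it completes at step 2 below.
Why nothing smaller works: aborting no one leaves the state deadlocked as given.
One survivor order: P2, P9, P1. Verifying each step (post-abort pool first):
  pool = (3, 4, 0)
  P2 needs (1, 1, 0) <= (3, 4, 0) -> finishes; pool += (1, 2, 1) = (4, 6, 1)
  P9 needs (2, 5, 0) <= (4, 6, 1) -> finishes; pool += (0, 0, 3) = (4, 6, 4)
  P1 needs (3, 4, 1) <= (4, 6, 4) -> finishes; pool += (1, 0, 0) = (5, 6, 4)


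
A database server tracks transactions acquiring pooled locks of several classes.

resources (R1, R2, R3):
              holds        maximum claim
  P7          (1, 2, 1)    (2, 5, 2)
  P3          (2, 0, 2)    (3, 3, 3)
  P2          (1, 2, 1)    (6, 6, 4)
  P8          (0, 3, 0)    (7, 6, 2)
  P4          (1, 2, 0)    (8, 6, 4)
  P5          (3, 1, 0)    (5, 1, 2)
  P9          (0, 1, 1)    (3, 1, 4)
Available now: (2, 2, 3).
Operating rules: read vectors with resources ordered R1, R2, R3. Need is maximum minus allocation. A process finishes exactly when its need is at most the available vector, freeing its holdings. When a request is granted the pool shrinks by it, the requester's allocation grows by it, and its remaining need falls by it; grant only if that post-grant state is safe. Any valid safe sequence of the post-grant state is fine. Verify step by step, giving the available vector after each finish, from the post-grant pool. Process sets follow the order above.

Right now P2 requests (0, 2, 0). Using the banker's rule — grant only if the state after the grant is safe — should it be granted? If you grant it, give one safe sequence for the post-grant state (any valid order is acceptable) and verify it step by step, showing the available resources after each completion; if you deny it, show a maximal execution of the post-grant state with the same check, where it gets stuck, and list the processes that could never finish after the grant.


GRANT: granting preserves safety; a valid post-grant sequence is P5, P9, P2, P3, P8, P4, P7.
Key observation: with (2, 0, 3) left after the transfer, P5 can run at once — the state stays safe.
Check on the post-grant state, step by step:
  pool = (2, 0, 3)
  P5: need (2, 0, 2) fits (2, 0, 3); releases (3, 1, 0), pool now (5, 1, 3)
  P9: need (3, 0, 3) fits (5, 1, 3); releases (0, 1, 1), pool now (5, 2, 4)
  P2: need (5, 2, 3) fits (5, 2, 4); releases (1, 4, 1), pool now (6, 6, 5)
  P3: need (1, 3, 1) fits (6, 6, 5); releases (2, 0, 2), pool now (8, 6, 7)
  P8: need (7, 3, 2) fits (8, 6, 7); releases (0, 3, 0), pool now (8, 9, 7)
  P4: need (7, 4, 4) fits (8, 9, 7); releases (1, 2, 0), pool now (9, 11, 7)
  P7: need (1, 3, 1) fits (9, 11, 7); releases (1, 2, 1), pool now (10, 13, 8)
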